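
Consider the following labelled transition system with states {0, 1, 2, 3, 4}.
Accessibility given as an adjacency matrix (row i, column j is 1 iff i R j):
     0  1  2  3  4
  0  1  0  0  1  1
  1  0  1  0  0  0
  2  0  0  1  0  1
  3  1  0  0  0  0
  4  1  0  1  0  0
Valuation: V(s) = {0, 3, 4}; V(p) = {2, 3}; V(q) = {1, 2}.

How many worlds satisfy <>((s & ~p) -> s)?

Let φ = <>((s & ~p) -> s). Evaluate φ at each world:
  0 (successors {0, 3, 4}): φ is true.
  1 (successors {1}): φ is true.
  2 (successors {2, 4}): φ is true.
  3 (successors {0}): φ is true.
  4 (successors {0, 2}): φ is true.
For instance, at 1:
  At 1: <>((s & ~p) -> s) requires (s & ~p) -> s at some successor in {1}.
    (s & ~p) -> s holds at 1, so <>((s & ~p) -> s) is true at 1.
Satisfying worlds: {0, 1, 2, 3, 4}

5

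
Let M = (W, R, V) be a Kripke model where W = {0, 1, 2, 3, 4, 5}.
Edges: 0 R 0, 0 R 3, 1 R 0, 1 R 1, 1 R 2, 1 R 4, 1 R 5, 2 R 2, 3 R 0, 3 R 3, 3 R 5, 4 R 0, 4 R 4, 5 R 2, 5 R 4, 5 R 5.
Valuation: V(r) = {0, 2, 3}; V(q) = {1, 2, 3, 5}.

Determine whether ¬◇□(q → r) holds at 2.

Recall that □ψ holds at a world iff ψ holds at every accessible world, and ◇ψ holds iff ψ holds at some accessible world.
At 2: ◇□(q → r) is true, so ¬◇□(q → r) is false.
  At 2: ◇□(q → r) requires □(q → r) at some successor in {2}.
    □(q → r) holds at 2, so ◇□(q → r) is true at 2.
      At 2: □(q → r) requires q → r at every successor {2}.
        At 2: q → r is true.
      So □(q → r) is true at 2.

No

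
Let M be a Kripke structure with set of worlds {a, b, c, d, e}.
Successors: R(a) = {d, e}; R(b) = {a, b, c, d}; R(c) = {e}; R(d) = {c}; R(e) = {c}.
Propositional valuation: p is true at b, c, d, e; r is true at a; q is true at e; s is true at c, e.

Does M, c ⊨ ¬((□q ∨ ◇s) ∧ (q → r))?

No

At c: (□q ∨ ◇s) ∧ (q → r) is true, so ¬((□q ∨ ◇s) ∧ (q → r)) is false.
  At c: □q ∨ ◇s is true, q → r is true, so (□q ∨ ◇s) ∧ (q → r) is true.
    At c: □q is true, ◇s is true, so □q ∨ ◇s is true.
      At c: □q requires q at every successor {e}.
        At e: q is true.
      So □q is true at c.
      At c: ◇s requires s at some successor in {e}.
        s holds at e, so ◇s is true at c.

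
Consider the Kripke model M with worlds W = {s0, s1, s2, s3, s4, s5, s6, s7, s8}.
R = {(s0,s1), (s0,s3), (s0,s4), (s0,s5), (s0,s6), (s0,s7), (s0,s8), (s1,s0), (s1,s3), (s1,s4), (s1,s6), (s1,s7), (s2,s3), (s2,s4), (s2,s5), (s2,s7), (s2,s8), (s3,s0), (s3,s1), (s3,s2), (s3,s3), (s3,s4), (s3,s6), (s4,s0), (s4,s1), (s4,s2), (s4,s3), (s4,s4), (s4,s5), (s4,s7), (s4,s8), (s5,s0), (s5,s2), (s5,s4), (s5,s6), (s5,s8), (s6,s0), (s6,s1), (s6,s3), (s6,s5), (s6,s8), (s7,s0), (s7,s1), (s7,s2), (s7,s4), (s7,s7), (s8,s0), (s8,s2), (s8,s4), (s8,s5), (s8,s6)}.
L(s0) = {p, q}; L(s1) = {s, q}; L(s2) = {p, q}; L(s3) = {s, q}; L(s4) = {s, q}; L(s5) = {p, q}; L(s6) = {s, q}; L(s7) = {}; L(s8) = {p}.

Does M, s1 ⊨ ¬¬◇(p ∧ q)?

At s1: ¬◇(p ∧ q) is false, so ¬¬◇(p ∧ q) is true.
  At s1: ◇(p ∧ q) is true, so ¬◇(p ∧ q) is false.
    At s1: ◇(p ∧ q) requires p ∧ q at some successor in {s0, s3, s4, s6, s7}.
      p ∧ q holds at s0, so ◇(p ∧ q) is true at s1.

Yes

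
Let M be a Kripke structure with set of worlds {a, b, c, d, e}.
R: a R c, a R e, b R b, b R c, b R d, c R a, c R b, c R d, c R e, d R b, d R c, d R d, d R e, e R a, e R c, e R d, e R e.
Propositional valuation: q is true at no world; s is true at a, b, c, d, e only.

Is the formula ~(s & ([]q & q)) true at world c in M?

At c: s & ([]q & q) is false, so ~(s & ([]q & q)) is true.
  At c: s is true, []q & q is false, so s & ([]q & q) is false.
    At c: []q is false, q is false, so []q & q is false.
      At c: []q requires q at every successor {a, b, d, e}.
        q fails at a, so []q is false at c.

Yes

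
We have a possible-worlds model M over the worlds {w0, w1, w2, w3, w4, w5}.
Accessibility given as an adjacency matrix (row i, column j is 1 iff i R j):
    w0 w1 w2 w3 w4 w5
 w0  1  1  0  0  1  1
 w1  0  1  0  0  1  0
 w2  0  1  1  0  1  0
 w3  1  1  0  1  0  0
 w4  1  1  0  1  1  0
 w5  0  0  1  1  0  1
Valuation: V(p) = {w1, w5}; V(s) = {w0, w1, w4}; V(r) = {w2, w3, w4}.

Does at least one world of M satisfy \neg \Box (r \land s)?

Yes

Recall that \Box ψ holds at a world iff ψ holds at every accessible world, and \Diamond ψ holds iff ψ holds at some accessible world.
Let φ = \neg \Box (r \land s). Evaluate φ at each world:
  w0 (successors {w0, w1, w4, w5}): φ is true.
  w1 (successors {w1, w4}): φ is true.
  w2 (successors {w1, w2, w4}): φ is true.
  w3 (successors {w0, w1, w3}): φ is true.
  w4 (successors {w0, w1, w3, w4}): φ is true.
  w5 (successors {w2, w3, w5}): φ is true.
Detail at w0 (witness):
  At w0: \Box (r \land s) is false, so \neg \Box (r \land s) is true.
    At w0: \Box (r \land s) requires r \land s at every successor {w0, w1, w4, w5}.
      r \land s fails at w0, so \Box (r \land s) is false at w0.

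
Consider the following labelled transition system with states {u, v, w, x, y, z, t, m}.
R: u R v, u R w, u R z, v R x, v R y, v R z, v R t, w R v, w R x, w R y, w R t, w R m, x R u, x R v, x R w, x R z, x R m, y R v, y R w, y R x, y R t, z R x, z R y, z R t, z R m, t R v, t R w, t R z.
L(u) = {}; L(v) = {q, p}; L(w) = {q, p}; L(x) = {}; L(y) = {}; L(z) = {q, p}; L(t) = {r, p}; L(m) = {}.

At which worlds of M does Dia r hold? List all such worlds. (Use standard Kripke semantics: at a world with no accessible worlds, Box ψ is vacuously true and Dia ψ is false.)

Let φ = Dia r. Evaluate φ at each world:
  u (successors {v, w, z}): φ is false.
  v (successors {x, y, z, t}): φ is true.
  w (successors {v, x, y, t, m}): φ is true.
  x (successors {u, v, w, z, m}): φ is false.
  y (successors {v, w, x, t}): φ is true.
  z (successors {x, y, t, m}): φ is true.
  t (successors {v, w, z}): φ is false.
  m (successors ∅): φ is false.
For instance, at x:
  At x: Dia r requires r at some successor in {u, v, w, z, m}.
    At u: r is false.
    At v: r is false.
    At w: r is false.
    At z: r is false.
    At m: r is false.
  So Dia r is false at x.
Satisfying worlds: {v, w, y, z}

v, w, y, z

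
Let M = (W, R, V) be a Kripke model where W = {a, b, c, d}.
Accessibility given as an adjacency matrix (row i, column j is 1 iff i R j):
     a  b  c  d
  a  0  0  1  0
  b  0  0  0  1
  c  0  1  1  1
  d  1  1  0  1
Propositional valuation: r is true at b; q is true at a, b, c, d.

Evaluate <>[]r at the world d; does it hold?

Recall that []ψ holds at a world iff ψ holds at every accessible world, and <>ψ holds iff ψ holds at some accessible world.
At d: <>[]r requires []r at some successor in {a, b, d}.
  At a: []r is false.
  At b: []r is false.
  At d: []r is false.
So <>[]r is false at d.

No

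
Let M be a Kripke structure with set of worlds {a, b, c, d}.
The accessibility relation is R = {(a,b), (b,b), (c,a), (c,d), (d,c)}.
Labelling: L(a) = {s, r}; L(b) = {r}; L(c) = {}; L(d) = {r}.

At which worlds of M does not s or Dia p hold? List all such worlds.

Let φ = not s or Dia p. Evaluate φ at each world:
  a (successors {b}): φ is false.
  b (successors {b}): φ is true.
  c (successors {a, d}): φ is true.
  d (successors {c}): φ is true.
For instance, at d:
  At d: not s is true, Dia p is false, so not s or Dia p is true.
    At d: Dia p requires p at some successor in {c}.
      At c: p is false.
    So Dia p is false at d.
Satisfying worlds: {b, c, d}

b, c, d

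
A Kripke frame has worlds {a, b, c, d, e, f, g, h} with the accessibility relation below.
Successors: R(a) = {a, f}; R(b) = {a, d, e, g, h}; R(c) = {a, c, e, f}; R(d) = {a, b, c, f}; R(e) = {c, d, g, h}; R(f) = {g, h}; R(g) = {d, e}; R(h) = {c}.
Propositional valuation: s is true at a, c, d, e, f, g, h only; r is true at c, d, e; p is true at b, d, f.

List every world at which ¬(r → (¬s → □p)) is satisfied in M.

Let φ = ¬(r → (¬s → □p)). Evaluate φ at each world:
  a (successors {a, f}): φ is false.
  b (successors {a, d, e, g, h}): φ is false.
  c (successors {a, c, e, f}): φ is false.
  d (successors {a, b, c, f}): φ is false.
  e (successors {c, d, g, h}): φ is false.
  f (successors {g, h}): φ is false.
  g (successors {d, e}): φ is false.
  h (successors {c}): φ is false.
For instance, at c:
  At c: r → (¬s → □p) is true, so ¬(r → (¬s → □p)) is false.
    At c: r is true, ¬s → □p is true, so r → (¬s → □p) is true.
      At c: ¬s is false, □p is false, so ¬s → □p is true.
Satisfying worlds: none.

none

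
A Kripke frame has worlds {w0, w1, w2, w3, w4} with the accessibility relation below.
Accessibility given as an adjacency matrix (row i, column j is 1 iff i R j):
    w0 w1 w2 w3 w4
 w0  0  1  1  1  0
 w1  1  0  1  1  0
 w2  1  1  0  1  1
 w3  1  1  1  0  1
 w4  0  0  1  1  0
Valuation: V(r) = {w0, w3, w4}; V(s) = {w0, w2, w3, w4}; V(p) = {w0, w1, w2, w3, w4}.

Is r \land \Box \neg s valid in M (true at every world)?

Let φ = r \land \Box \neg s. Evaluate φ at each world:
  w0 (successors {w1, w2, w3}): φ is false.
  w1 (successors {w0, w2, w3}): φ is false.
  w2 (successors {w0, w1, w3, w4}): φ is false.
  w3 (successors {w0, w1, w2, w4}): φ is false.
  w4 (successors {w2, w3}): φ is false.
Detail at w0 (counterexample):
  At w0: r is true, \Box \neg s is false, so r \land \Box \neg s is false.
    At w0: \Box \neg s requires \neg s at every successor {w1, w2, w3}.
      \neg s fails at w2, so \Box \neg s is false at w0.

No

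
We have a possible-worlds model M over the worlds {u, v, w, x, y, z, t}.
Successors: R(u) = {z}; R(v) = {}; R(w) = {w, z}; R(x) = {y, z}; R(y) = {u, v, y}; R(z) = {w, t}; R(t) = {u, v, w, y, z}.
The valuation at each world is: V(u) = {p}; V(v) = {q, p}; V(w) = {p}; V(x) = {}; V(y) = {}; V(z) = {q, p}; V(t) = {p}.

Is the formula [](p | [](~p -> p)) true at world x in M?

No

At x: [](p | [](~p -> p)) requires p | [](~p -> p) at every successor {y, z}.
  p | [](~p -> p) fails at y, so [](p | [](~p -> p)) is false at x.
    At y: p is false, [](~p -> p) is false, so p | [](~p -> p) is false.
      At y: [](~p -> p) requires ~p -> p at every successor {u, v, y}.
        ~p -> p fails at y, so [](~p -> p) is false at y.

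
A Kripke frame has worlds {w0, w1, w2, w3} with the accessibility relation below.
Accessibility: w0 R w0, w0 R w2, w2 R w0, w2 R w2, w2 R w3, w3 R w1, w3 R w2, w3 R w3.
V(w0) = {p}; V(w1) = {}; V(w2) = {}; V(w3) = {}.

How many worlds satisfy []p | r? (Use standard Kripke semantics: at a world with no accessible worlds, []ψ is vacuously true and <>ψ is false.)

Recall that []ψ holds at a world iff ψ holds at every accessible world, and <>ψ holds iff ψ holds at some accessible world.
Let φ = []p | r. Evaluate φ at each world:
  w0 (successors {w0, w2}): φ is false.
  w1 (successors ∅): φ is true.
  w2 (successors {w0, w2, w3}): φ is false.
  w3 (successors {w1, w2, w3}): φ is false.
For instance, at w3:
  At w3: []p is false, r is false, so []p | r is false.
    At w3: []p requires p at every successor {w1, w2, w3}.
      p fails at w1, so []p is false at w3.
Satisfying worlds: {w1}

1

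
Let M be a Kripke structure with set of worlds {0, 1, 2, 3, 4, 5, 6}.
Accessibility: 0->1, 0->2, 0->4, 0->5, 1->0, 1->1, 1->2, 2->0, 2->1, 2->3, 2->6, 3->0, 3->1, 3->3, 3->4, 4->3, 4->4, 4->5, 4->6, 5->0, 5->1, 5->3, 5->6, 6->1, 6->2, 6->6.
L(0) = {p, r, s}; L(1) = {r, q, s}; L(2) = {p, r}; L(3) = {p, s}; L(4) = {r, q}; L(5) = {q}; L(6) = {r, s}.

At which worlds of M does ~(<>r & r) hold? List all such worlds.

3, 5

Recall that <>ψ holds at a world iff ψ holds at some accessible world.
Let φ = ~(<>r & r). Evaluate φ at each world:
  0 (successors {1, 2, 4, 5}): φ is false.
  1 (successors {0, 1, 2}): φ is false.
  2 (successors {0, 1, 3, 6}): φ is false.
  3 (successors {0, 1, 3, 4}): φ is true.
  4 (successors {3, 4, 5, 6}): φ is false.
  5 (successors {0, 1, 3, 6}): φ is true.
  6 (successors {1, 2, 6}): φ is false.
For instance, at 3:
  At 3: <>r & r is false, so ~(<>r & r) is true.
    At 3: <>r is true, r is false, so <>r & r is false.
      At 3: <>r requires r at some successor in {0, 1, 3, 4}.
        r holds at 0, so <>r is true at 3.
Satisfying worlds: {3, 5}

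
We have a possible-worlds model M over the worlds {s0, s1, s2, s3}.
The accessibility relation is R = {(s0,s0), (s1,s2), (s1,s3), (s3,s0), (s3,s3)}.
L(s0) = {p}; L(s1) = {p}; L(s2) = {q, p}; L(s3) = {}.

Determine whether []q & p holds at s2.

At s2: []q is true, p is true, so []q & p is true.
  At s2: no accessible worlds, so []q holds vacuously.

Yes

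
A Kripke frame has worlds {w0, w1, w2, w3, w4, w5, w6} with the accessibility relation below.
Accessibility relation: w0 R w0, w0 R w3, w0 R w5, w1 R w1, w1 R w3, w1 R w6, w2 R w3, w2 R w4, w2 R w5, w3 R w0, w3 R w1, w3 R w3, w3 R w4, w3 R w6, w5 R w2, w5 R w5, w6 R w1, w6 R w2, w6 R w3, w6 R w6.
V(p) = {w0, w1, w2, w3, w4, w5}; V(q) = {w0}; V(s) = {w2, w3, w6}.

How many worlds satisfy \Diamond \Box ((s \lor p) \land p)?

5

Let φ = \Diamond \Box ((s \lor p) \land p). Evaluate φ at each world:
  w0 (successors {w0, w3, w5}): φ is true.
  w1 (successors {w1, w3, w6}): φ is false.
  w2 (successors {w3, w4, w5}): φ is true.
  w3 (successors {w0, w1, w3, w4, w6}): φ is true.
  w4 (successors ∅): φ is false.
  w5 (successors {w2, w5}): φ is true.
  w6 (successors {w1, w2, w3, w6}): φ is true.
For instance, at w1:
  At w1: \Diamond \Box ((s \lor p) \land p) requires \Box ((s \lor p) \land p) at some successor in {w1, w3, w6}.
    At w1: \Box ((s \lor p) \land p) is false.
    At w3: \Box ((s \lor p) \land p) is false.
    At w6: \Box ((s \lor p) \land p) is false.
  So \Diamond \Box ((s \lor p) \land p) is false at w1.
Satisfying worlds: {w0, w2, w3, w5, w6}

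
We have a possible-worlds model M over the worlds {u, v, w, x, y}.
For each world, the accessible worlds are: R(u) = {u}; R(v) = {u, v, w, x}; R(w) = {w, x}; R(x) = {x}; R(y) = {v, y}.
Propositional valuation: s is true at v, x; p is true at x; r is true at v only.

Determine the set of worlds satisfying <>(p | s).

Recall that <>ψ holds at a world iff ψ holds at some accessible world.
Let φ = <>(p | s). Evaluate φ at each world:
  u (successors {u}): φ is false.
  v (successors {u, v, w, x}): φ is true.
  w (successors {w, x}): φ is true.
  x (successors {x}): φ is true.
  y (successors {v, y}): φ is true.
For instance, at y:
  At y: <>(p | s) requires p | s at some successor in {v, y}.
    p | s holds at v, so <>(p | s) is true at y.
Satisfying worlds: {v, w, x, y}

v, w, x, y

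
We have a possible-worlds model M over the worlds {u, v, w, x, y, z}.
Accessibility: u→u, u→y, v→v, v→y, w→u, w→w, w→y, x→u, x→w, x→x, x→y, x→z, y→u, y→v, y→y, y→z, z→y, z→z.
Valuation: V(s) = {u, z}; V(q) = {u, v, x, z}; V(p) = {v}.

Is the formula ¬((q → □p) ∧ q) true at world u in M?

Recall that □ψ holds at a world iff ψ holds at every accessible world, and ◇ψ holds iff ψ holds at some accessible world.
At u: (q → □p) ∧ q is false, so ¬((q → □p) ∧ q) is true.
  At u: q → □p is false, q is true, so (q → □p) ∧ q is false.
    At u: q is true, □p is false, so q → □p is false.
      At u: □p requires p at every successor {u, y}.
        p fails at u, so □p is false at u.

Yes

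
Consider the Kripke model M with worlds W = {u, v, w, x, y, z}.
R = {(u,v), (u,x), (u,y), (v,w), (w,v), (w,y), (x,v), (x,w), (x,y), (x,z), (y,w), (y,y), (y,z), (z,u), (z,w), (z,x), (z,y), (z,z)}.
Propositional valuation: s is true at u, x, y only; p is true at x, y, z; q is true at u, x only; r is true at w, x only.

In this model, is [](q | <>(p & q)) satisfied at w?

No

Recall that []ψ holds at a world iff ψ holds at every accessible world, and <>ψ holds iff ψ holds at some accessible world.
At w: [](q | <>(p & q)) requires q | <>(p & q) at every successor {v, y}.
  q | <>(p & q) fails at v, so [](q | <>(p & q)) is false at w.
    At v: q is false, <>(p & q) is false, so q | <>(p & q) is false.
      At v: <>(p & q) requires p & q at some successor in {w}.
        At w: p & q is false.
      So <>(p & q) is false at v.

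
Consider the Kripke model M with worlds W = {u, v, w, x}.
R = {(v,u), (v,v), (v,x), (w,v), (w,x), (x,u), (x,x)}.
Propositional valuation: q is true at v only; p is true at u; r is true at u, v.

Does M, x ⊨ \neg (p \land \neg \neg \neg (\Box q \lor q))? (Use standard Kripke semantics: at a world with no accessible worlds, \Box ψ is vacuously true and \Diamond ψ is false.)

Yes

At x: p \land \neg \neg \neg (\Box q \lor q) is false, so \neg (p \land \neg \neg \neg (\Box q \lor q)) is true.
  At x: p is false, \neg \neg \neg (\Box q \lor q) is true, so p \land \neg \neg \neg (\Box q \lor q) is false.
    At x: \neg \neg (\Box q \lor q) is false, so \neg \neg \neg (\Box q \lor q) is true.
      At x: \neg (\Box q \lor q) is true, so \neg \neg (\Box q \lor q) is false.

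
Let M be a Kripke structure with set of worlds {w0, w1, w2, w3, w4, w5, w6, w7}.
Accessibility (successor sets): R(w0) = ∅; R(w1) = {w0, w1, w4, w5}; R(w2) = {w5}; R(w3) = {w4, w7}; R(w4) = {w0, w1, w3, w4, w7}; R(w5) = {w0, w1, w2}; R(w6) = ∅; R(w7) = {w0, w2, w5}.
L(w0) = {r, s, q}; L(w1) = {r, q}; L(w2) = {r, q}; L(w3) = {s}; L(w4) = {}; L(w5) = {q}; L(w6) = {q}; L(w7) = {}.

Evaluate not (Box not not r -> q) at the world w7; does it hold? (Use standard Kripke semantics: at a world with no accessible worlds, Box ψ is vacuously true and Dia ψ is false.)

At w7: Box not not r -> q is true, so not (Box not not r -> q) is false.
  At w7: Box not not r is false, q is false, so Box not not r -> q is true.
    At w7: Box not not r requires not not r at every successor {w0, w2, w5}.
      not not r fails at w5, so Box not not r is false at w7.

No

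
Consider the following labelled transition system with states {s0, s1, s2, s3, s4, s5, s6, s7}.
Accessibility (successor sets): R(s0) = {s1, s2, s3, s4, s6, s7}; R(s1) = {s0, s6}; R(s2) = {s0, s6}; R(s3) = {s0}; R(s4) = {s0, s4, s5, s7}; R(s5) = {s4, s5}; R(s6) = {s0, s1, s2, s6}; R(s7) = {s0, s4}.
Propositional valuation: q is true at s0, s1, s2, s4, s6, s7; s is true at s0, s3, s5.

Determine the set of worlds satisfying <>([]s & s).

Let φ = <>([]s & s). Evaluate φ at each world:
  s0 (successors {s1, s2, s3, s4, s6, s7}): φ is true.
  s1 (successors {s0, s6}): φ is false.
  s2 (successors {s0, s6}): φ is false.
  s3 (successors {s0}): φ is false.
  s4 (successors {s0, s4, s5, s7}): φ is false.
  s5 (successors {s4, s5}): φ is false.
  s6 (successors {s0, s1, s2, s6}): φ is false.
  s7 (successors {s0, s4}): φ is false.
For instance, at s5:
  At s5: <>([]s & s) requires []s & s at some successor in {s4, s5}.
    At s4: []s & s is false.
    At s5: []s & s is false.
  So <>([]s & s) is false at s5.
Satisfying worlds: {s0}

s0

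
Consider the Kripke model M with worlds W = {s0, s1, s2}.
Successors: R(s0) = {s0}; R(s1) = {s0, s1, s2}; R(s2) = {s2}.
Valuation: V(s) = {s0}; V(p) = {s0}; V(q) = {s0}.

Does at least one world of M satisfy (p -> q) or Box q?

Yes

Let φ = (p -> q) or Box q. Evaluate φ at each world:
  s0 (successors {s0}): φ is true.
  s1 (successors {s0, s1, s2}): φ is true.
  s2 (successors {s2}): φ is true.
Detail at s0 (witness):
  At s0: p -> q is true, Box q is true, so (p -> q) or Box q is true.
    At s0: Box q requires q at every successor {s0}.
      At s0: q is true.
    So Box q is true at s0.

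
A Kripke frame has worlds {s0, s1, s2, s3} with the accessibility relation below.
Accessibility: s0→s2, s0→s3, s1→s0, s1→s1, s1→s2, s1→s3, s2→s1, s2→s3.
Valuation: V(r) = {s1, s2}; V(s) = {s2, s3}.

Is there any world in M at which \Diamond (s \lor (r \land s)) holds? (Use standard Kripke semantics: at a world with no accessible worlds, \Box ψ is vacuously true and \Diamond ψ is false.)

Let φ = \Diamond (s \lor (r \land s)). Evaluate φ at each world:
  s0 (successors {s2, s3}): φ is true.
  s1 (successors {s0, s1, s2, s3}): φ is true.
  s2 (successors {s1, s3}): φ is true.
  s3 (successors ∅): φ is false.
Detail at s0 (witness):
  At s0: \Diamond (s \lor (r \land s)) requires s \lor (r \land s) at some successor in {s2, s3}.
    s \lor (r \land s) holds at s2, so \Diamond (s \lor (r \land s)) is true at s0.

Yes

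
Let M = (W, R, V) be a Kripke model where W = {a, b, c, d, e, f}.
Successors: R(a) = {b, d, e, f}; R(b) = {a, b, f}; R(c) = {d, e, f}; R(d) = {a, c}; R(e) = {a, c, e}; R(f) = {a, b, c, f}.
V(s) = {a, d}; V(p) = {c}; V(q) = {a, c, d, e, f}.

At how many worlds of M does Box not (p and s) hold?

Recall that Box ψ holds at a world iff ψ holds at every accessible world, and Dia ψ holds iff ψ holds at some accessible world.
Let φ = Box not (p and s). Evaluate φ at each world:
  a (successors {b, d, e, f}): φ is true.
  b (successors {a, b, f}): φ is true.
  c (successors {d, e, f}): φ is true.
  d (successors {a, c}): φ is true.
  e (successors {a, c, e}): φ is true.
  f (successors {a, b, c, f}): φ is true.
For instance, at c:
  At c: Box not (p and s) requires not (p and s) at every successor {d, e, f}.
    At d: not (p and s) is true.
    At e: not (p and s) is true.
    At f: not (p and s) is true.
  So Box not (p and s) is true at c.
Satisfying worlds: {a, b, c, d, e, f}

6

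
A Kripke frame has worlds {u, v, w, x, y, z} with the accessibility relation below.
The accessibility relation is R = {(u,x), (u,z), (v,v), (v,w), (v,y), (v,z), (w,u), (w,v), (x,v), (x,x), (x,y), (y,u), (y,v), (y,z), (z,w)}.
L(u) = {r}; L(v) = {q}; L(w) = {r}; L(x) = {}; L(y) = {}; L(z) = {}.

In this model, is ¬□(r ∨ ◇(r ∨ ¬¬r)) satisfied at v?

Recall that □ψ holds at a world iff ψ holds at every accessible world, and ◇ψ holds iff ψ holds at some accessible world.
At v: □(r ∨ ◇(r ∨ ¬¬r)) is true, so ¬□(r ∨ ◇(r ∨ ¬¬r)) is false.
  At v: □(r ∨ ◇(r ∨ ¬¬r)) requires r ∨ ◇(r ∨ ¬¬r) at every successor {v, w, y, z}.
    At v: r ∨ ◇(r ∨ ¬¬r) is true.
    At w: r ∨ ◇(r ∨ ¬¬r) is true.
    At y: r ∨ ◇(r ∨ ¬¬r) is true.
    At z: r ∨ ◇(r ∨ ¬¬r) is true.
  So □(r ∨ ◇(r ∨ ¬¬r)) is true at v.

No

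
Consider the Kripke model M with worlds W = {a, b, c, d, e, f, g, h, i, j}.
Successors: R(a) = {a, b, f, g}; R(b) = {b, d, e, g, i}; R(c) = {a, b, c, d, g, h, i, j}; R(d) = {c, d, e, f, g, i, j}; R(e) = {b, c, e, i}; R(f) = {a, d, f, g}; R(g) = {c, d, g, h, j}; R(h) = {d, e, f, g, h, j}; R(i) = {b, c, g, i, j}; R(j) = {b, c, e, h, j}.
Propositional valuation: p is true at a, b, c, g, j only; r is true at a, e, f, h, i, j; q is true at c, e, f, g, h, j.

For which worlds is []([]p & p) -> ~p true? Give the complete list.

Recall that []ψ holds at a world iff ψ holds at every accessible world, and <>ψ holds iff ψ holds at some accessible world.
Let φ = []([]p & p) -> ~p. Evaluate φ at each world:
  a (successors {a, b, f, g}): φ is true.
  b (successors {b, d, e, g, i}): φ is true.
  c (successors {a, b, c, d, g, h, i, j}): φ is true.
  d (successors {c, d, e, f, g, i, j}): φ is true.
  e (successors {b, c, e, i}): φ is true.
  f (successors {a, d, f, g}): φ is true.
  g (successors {c, d, g, h, j}): φ is true.
  h (successors {d, e, f, g, h, j}): φ is true.
  i (successors {b, c, g, i, j}): φ is true.
  j (successors {b, c, e, h, j}): φ is true.
For instance, at h:
  At h: []([]p & p) is false, ~p is true, so []([]p & p) -> ~p is true.
    At h: []([]p & p) requires []p & p at every successor {d, e, f, g, h, j}.
      []p & p fails at d, so []([]p & p) is false at h.
Satisfying worlds: {a, b, c, d, e, f, g, h, i, j}

a, b, c, d, e, f, g, h, i, j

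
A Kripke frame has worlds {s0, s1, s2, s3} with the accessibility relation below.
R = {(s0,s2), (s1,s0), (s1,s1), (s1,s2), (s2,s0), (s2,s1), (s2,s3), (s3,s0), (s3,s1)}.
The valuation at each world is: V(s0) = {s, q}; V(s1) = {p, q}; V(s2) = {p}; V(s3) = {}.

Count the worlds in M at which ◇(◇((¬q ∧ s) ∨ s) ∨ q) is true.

4

Let φ = ◇(◇((¬q ∧ s) ∨ s) ∨ q). Evaluate φ at each world:
  s0 (successors {s2}): φ is true.
  s1 (successors {s0, s1, s2}): φ is true.
  s2 (successors {s0, s1, s3}): φ is true.
  s3 (successors {s0, s1}): φ is true.
For instance, at s1:
  At s1: ◇(◇((¬q ∧ s) ∨ s) ∨ q) requires ◇((¬q ∧ s) ∨ s) ∨ q at some successor in {s0, s1, s2}.
    ◇((¬q ∧ s) ∨ s) ∨ q holds at s0, so ◇(◇((¬q ∧ s) ∨ s) ∨ q) is true at s1.
      At s0: ◇((¬q ∧ s) ∨ s) is false, q is true, so ◇((¬q ∧ s) ∨ s) ∨ q is true.
Satisfying worlds: {s0, s1, s2, s3}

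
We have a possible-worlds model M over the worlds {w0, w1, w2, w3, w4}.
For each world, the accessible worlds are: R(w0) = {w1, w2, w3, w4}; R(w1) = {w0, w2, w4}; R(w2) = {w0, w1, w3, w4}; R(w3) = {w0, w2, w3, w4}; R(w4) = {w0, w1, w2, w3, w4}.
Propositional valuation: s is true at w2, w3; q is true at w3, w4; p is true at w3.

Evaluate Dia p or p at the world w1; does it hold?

At w1: Dia p is false, p is false, so Dia p or p is false.
  At w1: Dia p requires p at some successor in {w0, w2, w4}.
    At w0: p is false.
    At w2: p is false.
    At w4: p is false.
  So Dia p is false at w1.

No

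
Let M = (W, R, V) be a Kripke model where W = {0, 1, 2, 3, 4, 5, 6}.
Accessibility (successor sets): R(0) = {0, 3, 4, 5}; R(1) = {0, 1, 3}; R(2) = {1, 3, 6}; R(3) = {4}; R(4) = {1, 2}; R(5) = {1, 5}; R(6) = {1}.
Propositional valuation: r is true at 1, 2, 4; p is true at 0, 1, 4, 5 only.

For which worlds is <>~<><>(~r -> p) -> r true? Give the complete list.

Let φ = <>~<><>(~r -> p) -> r. Evaluate φ at each world:
  0 (successors {0, 3, 4, 5}): φ is true.
  1 (successors {0, 1, 3}): φ is true.
  2 (successors {1, 3, 6}): φ is true.
  3 (successors {4}): φ is true.
  4 (successors {1, 2}): φ is true.
  5 (successors {1, 5}): φ is true.
  6 (successors {1}): φ is true.
For instance, at 6:
  At 6: <>~<><>(~r -> p) is false, r is false, so <>~<><>(~r -> p) -> r is true.
    At 6: <>~<><>(~r -> p) requires ~<><>(~r -> p) at some successor in {1}.
      At 1: ~<><>(~r -> p) is false.
    So <>~<><>(~r -> p) is false at 6.
Satisfying worlds: {0, 1, 2, 3, 4, 5, 6}

0, 1, 2, 3, 4, 5, 6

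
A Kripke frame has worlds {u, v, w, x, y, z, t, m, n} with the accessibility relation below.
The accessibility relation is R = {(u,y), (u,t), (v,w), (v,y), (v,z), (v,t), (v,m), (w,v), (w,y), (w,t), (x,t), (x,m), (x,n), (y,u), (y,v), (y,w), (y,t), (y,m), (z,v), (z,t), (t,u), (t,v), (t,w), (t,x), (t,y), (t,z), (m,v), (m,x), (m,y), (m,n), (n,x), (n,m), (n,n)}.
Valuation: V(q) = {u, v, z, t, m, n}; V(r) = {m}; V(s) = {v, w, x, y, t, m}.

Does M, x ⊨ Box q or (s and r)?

At x: Box q is true, s and r is false, so Box q or (s and r) is true.
  At x: Box q requires q at every successor {t, m, n}.
    At t: q is true.
    At m: q is true.
    At n: q is true.
  So Box q is true at x.

Yes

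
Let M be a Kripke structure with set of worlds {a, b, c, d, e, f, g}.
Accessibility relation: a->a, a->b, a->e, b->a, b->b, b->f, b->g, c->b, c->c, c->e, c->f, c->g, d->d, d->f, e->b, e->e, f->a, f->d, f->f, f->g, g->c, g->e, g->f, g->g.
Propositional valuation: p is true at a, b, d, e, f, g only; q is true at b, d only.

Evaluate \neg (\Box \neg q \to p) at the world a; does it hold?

At a: \Box \neg q \to p is true, so \neg (\Box \neg q \to p) is false.
  At a: \Box \neg q is false, p is true, so \Box \neg q \to p is true.
    At a: \Box \neg q requires \neg q at every successor {a, b, e}.
      \neg q fails at b, so \Box \neg q is false at a.

No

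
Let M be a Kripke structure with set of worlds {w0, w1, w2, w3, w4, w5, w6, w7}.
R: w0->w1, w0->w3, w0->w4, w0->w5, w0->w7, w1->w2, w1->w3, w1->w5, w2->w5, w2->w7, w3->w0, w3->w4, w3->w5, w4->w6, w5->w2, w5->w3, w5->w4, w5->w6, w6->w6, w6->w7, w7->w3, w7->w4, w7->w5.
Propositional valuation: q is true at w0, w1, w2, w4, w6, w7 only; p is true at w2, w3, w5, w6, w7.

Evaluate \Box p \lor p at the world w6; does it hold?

At w6: \Box p is true, p is true, so \Box p \lor p is true.
  At w6: \Box p requires p at every successor {w6, w7}.
    At w6: p is true.
    At w7: p is true.
  So \Box p is true at w6.

Yes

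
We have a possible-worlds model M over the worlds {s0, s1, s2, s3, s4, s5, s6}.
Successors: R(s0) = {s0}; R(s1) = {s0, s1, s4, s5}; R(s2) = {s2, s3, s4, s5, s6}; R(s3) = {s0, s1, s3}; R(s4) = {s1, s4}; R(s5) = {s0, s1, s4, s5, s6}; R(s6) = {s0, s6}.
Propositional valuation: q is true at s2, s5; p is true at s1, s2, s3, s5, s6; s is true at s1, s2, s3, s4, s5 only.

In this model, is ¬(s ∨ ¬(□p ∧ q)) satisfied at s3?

No

Recall that □ψ holds at a world iff ψ holds at every accessible world, and ◇ψ holds iff ψ holds at some accessible world.
At s3: s ∨ ¬(□p ∧ q) is true, so ¬(s ∨ ¬(□p ∧ q)) is false.
  At s3: s is true, ¬(□p ∧ q) is true, so s ∨ ¬(□p ∧ q) is true.
    At s3: □p ∧ q is false, so ¬(□p ∧ q) is true.
      At s3: □p is false, q is false, so □p ∧ q is false.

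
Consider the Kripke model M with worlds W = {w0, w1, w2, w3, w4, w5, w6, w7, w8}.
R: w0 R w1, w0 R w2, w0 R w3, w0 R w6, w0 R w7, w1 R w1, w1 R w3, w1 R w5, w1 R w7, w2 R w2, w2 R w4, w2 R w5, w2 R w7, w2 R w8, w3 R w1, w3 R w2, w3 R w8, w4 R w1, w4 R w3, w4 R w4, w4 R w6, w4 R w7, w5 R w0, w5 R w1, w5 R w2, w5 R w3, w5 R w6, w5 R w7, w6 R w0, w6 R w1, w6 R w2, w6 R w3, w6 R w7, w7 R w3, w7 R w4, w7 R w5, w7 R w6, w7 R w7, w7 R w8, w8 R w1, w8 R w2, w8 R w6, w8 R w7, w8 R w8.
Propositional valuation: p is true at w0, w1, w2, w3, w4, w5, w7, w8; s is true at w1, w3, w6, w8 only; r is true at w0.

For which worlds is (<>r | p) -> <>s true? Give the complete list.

w0, w1, w2, w3, w4, w5, w6, w7, w8

Let φ = (<>r | p) -> <>s. Evaluate φ at each world:
  w0 (successors {w1, w2, w3, w6, w7}): φ is true.
  w1 (successors {w1, w3, w5, w7}): φ is true.
  w2 (successors {w2, w4, w5, w7, w8}): φ is true.
  w3 (successors {w1, w2, w8}): φ is true.
  w4 (successors {w1, w3, w4, w6, w7}): φ is true.
  w5 (successors {w0, w1, w2, w3, w6, w7}): φ is true.
  w6 (successors {w0, w1, w2, w3, w7}): φ is true.
  w7 (successors {w3, w4, w5, w6, w7, w8}): φ is true.
  w8 (successors {w1, w2, w6, w7, w8}): φ is true.
For instance, at w5:
  At w5: <>r | p is true, <>s is true, so (<>r | p) -> <>s is true.
    At w5: <>r is true, p is true, so <>r | p is true.
      At w5: <>r requires r at some successor in {w0, w1, w2, w3, w6, w7}.
        r holds at w0, so <>r is true at w5.
    At w5: <>s requires s at some successor in {w0, w1, w2, w3, w6, w7}.
      s holds at w1, so <>s is true at w5.
Satisfying worlds: {w0, w1, w2, w3, w4, w5, w6, w7, w8}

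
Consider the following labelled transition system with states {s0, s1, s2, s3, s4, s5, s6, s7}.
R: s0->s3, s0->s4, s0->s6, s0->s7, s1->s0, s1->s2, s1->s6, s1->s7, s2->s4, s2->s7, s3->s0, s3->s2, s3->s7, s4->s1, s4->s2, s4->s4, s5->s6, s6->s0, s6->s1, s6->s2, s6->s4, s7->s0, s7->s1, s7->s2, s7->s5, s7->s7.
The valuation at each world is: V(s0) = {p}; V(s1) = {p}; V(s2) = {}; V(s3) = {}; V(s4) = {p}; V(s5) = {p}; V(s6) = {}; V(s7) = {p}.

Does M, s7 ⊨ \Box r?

At s7: \Box r requires r at every successor {s0, s1, s2, s5, s7}.
  r fails at s0, so \Box r is false at s7.

No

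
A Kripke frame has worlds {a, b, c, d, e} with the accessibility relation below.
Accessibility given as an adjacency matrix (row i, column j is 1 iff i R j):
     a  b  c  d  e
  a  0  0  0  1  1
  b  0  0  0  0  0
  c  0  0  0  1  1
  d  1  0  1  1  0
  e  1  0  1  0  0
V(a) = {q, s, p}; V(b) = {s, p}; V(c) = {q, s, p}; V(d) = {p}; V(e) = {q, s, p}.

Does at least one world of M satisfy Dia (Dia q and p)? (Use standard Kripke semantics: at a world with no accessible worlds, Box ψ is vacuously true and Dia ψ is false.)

Yes

Recall that Dia ψ holds at a world iff ψ holds at some accessible world.
Let φ = Dia (Dia q and p). Evaluate φ at each world:
  a (successors {d, e}): φ is true.
  b (successors ∅): φ is false.
  c (successors {d, e}): φ is true.
  d (successors {a, c, d}): φ is true.
  e (successors {a, c}): φ is true.
Detail at a (witness):
  At a: Dia (Dia q and p) requires Dia q and p at some successor in {d, e}.
    Dia q and p holds at d, so Dia (Dia q and p) is true at a.
      At d: Dia q is true, p is true, so Dia q and p is true.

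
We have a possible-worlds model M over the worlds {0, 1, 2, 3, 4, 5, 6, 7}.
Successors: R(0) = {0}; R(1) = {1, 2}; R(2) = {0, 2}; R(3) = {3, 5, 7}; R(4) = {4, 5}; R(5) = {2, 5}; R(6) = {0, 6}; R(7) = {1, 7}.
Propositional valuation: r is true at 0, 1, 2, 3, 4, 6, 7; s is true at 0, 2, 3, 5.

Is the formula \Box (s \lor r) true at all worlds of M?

Yes

Recall that \Box ψ holds at a world iff ψ holds at every accessible world, and \Diamond ψ holds iff ψ holds at some accessible world.
Let φ = \Box (s \lor r). Evaluate φ at each world:
  0 (successors {0}): φ is true.
  1 (successors {1, 2}): φ is true.
  2 (successors {0, 2}): φ is true.
  3 (successors {3, 5, 7}): φ is true.
  4 (successors {4, 5}): φ is true.
  5 (successors {2, 5}): φ is true.
  6 (successors {0, 6}): φ is true.
  7 (successors {1, 7}): φ is true.
For instance, at 7:
  At 7: \Box (s \lor r) requires s \lor r at every successor {1, 7}.
    At 1: s \lor r is true.
    At 7: s \lor r is true.
  So \Box (s \lor r) is true at 7.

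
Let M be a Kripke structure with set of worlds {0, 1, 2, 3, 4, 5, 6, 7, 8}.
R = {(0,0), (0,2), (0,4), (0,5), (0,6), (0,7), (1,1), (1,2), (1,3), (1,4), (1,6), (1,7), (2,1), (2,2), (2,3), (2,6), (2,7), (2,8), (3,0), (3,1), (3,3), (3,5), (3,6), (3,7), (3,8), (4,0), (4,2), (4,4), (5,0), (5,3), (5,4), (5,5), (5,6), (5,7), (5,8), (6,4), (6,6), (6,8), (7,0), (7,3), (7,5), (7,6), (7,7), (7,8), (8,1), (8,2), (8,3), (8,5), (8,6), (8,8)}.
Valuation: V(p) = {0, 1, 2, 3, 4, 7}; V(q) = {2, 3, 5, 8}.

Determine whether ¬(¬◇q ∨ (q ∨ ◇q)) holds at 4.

At 4: ¬◇q ∨ (q ∨ ◇q) is true, so ¬(¬◇q ∨ (q ∨ ◇q)) is false.
  At 4: ¬◇q is false, q ∨ ◇q is true, so ¬◇q ∨ (q ∨ ◇q) is true.
    At 4: ◇q is true, so ¬◇q is false.
      At 4: ◇q requires q at some successor in {0, 2, 4}.
        q holds at 2, so ◇q is true at 4.
    At 4: q is false, ◇q is true, so q ∨ ◇q is true.
      At 4: ◇q requires q at some successor in {0, 2, 4}.
        q holds at 2, so ◇q is true at 4.

No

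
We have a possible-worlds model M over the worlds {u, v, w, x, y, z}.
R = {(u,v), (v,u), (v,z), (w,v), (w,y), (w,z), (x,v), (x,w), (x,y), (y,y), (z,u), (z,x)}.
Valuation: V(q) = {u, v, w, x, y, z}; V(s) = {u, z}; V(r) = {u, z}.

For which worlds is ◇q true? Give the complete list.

Let φ = ◇q. Evaluate φ at each world:
  u (successors {v}): φ is true.
  v (successors {u, z}): φ is true.
  w (successors {v, y, z}): φ is true.
  x (successors {v, w, y}): φ is true.
  y (successors {y}): φ is true.
  z (successors {u, x}): φ is true.
For instance, at v:
  At v: ◇q requires q at some successor in {u, z}.
    q holds at u, so ◇q is true at v.
Satisfying worlds: {u, v, w, x, y, z}

u, v, w, x, y, z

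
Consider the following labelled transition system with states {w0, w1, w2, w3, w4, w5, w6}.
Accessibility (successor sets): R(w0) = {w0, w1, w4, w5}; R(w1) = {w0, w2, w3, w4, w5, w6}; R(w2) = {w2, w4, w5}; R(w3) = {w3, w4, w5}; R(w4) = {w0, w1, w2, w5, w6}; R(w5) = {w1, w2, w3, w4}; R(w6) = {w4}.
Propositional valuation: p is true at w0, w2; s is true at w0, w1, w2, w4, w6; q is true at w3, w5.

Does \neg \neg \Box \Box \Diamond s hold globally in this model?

Recall that \Box ψ holds at a world iff ψ holds at every accessible world, and \Diamond ψ holds iff ψ holds at some accessible world.
Let φ = \neg \neg \Box \Box \Diamond s. Evaluate φ at each world:
  w0 (successors {w0, w1, w4, w5}): φ is true.
  w1 (successors {w0, w2, w3, w4, w5, w6}): φ is true.
  w2 (successors {w2, w4, w5}): φ is true.
  w3 (successors {w3, w4, w5}): φ is true.
  w4 (successors {w0, w1, w2, w5, w6}): φ is true.
  w5 (successors {w1, w2, w3, w4}): φ is true.
  w6 (successors {w4}): φ is true.
For instance, at w5:
  At w5: \neg \Box \Box \Diamond s is false, so \neg \neg \Box \Box \Diamond s is true.
    At w5: \Box \Box \Diamond s is true, so \neg \Box \Box \Diamond s is false.
      At w5: \Box \Box \Diamond s requires \Box \Diamond s at every successor {w1, w2, w3, w4}.
        At w1: \Box \Diamond s is true.
        At w2: \Box \Diamond s is true.
        At w3: \Box \Diamond s is true.
        At w4: \Box \Diamond s is true.
      So \Box \Box \Diamond s is true at w5.

Yes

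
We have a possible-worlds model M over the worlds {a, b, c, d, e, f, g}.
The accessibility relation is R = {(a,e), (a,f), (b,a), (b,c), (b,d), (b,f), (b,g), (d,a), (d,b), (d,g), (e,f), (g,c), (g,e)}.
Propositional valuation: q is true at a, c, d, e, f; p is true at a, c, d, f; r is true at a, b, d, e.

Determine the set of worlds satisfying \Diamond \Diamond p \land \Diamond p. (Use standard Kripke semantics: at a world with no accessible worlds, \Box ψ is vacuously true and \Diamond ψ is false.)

a, b, d, g

Recall that \Diamond ψ holds at a world iff ψ holds at some accessible world.
Let φ = \Diamond \Diamond p \land \Diamond p. Evaluate φ at each world:
  a (successors {e, f}): φ is true.
  b (successors {a, c, d, f, g}): φ is true.
  c (successors ∅): φ is false.
  d (successors {a, b, g}): φ is true.
  e (successors {f}): φ is false.
  f (successors ∅): φ is false.
  g (successors {c, e}): φ is true.
For instance, at d:
  At d: \Diamond \Diamond p is true, \Diamond p is true, so \Diamond \Diamond p \land \Diamond p is true.
    At d: \Diamond \Diamond p requires \Diamond p at some successor in {a, b, g}.
      \Diamond p holds at a, so \Diamond \Diamond p is true at d.
    At d: \Diamond p requires p at some successor in {a, b, g}.
      p holds at a, so \Diamond p is true at d.
Satisfying worlds: {a, b, d, g}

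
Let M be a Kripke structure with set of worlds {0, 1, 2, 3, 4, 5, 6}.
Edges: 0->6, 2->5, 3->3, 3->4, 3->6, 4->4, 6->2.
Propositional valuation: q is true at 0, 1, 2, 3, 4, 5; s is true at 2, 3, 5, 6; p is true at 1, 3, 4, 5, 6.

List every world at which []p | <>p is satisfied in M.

0, 1, 2, 3, 4, 5

Let φ = []p | <>p. Evaluate φ at each world:
  0 (successors {6}): φ is true.
  1 (successors ∅): φ is true.
  2 (successors {5}): φ is true.
  3 (successors {3, 4, 6}): φ is true.
  4 (successors {4}): φ is true.
  5 (successors ∅): φ is true.
  6 (successors {2}): φ is false.
For instance, at 4:
  At 4: []p is true, <>p is true, so []p | <>p is true.
    At 4: []p requires p at every successor {4}.
      At 4: p is true.
    So []p is true at 4.
    At 4: <>p requires p at some successor in {4}.
      p holds at 4, so <>p is true at 4.
Satisfying worlds: {0, 1, 2, 3, 4, 5}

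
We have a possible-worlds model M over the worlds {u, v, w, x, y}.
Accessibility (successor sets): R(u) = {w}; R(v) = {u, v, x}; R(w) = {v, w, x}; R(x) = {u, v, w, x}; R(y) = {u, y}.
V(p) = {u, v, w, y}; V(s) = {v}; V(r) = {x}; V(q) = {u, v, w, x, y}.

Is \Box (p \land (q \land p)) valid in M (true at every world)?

No

Recall that \Box ψ holds at a world iff ψ holds at every accessible world, and \Diamond ψ holds iff ψ holds at some accessible world.
Let φ = \Box (p \land (q \land p)). Evaluate φ at each world:
  u (successors {w}): φ is true.
  v (successors {u, v, x}): φ is false.
  w (successors {v, w, x}): φ is false.
  x (successors {u, v, w, x}): φ is false.
  y (successors {u, y}): φ is true.
Detail at v (counterexample):
  At v: \Box (p \land (q \land p)) requires p \land (q \land p) at every successor {u, v, x}.
    p \land (q \land p) fails at x, so \Box (p \land (q \land p)) is false at v.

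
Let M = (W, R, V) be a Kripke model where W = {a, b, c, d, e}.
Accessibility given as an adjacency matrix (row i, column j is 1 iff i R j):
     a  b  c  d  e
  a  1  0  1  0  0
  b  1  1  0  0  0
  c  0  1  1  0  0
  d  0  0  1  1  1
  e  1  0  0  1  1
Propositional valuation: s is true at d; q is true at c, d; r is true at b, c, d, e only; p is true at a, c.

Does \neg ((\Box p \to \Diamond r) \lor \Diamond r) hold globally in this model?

No

Let φ = \neg ((\Box p \to \Diamond r) \lor \Diamond r). Evaluate φ at each world:
  a (successors {a, c}): φ is false.
  b (successors {a, b}): φ is false.
  c (successors {b, c}): φ is false.
  d (successors {c, d, e}): φ is false.
  e (successors {a, d, e}): φ is false.
Detail at a (counterexample):
  At a: (\Box p \to \Diamond r) \lor \Diamond r is true, so \neg ((\Box p \to \Diamond r) \lor \Diamond r) is false.
    At a: \Box p \to \Diamond r is true, \Diamond r is true, so (\Box p \to \Diamond r) \lor \Diamond r is true.
      At a: \Box p is true, \Diamond r is true, so \Box p \to \Diamond r is true.
      At a: \Diamond r requires r at some successor in {a, c}.
        r holds at c, so \Diamond r is true at a.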